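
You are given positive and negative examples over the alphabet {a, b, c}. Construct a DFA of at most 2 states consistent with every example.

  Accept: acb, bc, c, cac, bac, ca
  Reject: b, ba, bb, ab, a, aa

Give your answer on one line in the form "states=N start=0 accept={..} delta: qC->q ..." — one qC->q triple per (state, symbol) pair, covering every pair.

states=2 start=0 accept={1} delta: 0a->0 0b->0 0c->1 1a->1 1b->1 1c->1

Grow the machine one transition at a time. Run the examples from 0; the earliest place one falls off (shortest prefix, ties alphabetical) gets sent to the lowest-numbered state that keeps every Accept/Reject pair distinguishable — a pair clashes when both reach the same state with identical unread suffix — and to a fresh state only if none does.
a: 0a undefined. 0a->0: ok.
b: 0b undefined. 0b->0: ok.
c: 0c undefined. 0c->0: no, acb/b meet in 0. Open state 1: 0c->1.
ca: 1a undefined. 1a->0: no, ca/b meet in 0. 1a->1: ok.
acb: 1b undefined. 1b->0: no, acb/b meet in 0. 1b->1: ok.
cac: 1c undefined. 1c->0: no, cac/b meet in 0. 1c->1: ok.
All examples now run through 2 states with every (state, symbol) defined. Accept strings end in {1}, Reject strings end in {0}; accept={1}.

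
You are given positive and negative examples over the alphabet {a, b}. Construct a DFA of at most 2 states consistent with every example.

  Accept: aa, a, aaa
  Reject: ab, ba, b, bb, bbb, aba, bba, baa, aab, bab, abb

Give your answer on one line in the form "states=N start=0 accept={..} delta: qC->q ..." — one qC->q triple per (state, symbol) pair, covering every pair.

Fold the examples into a partial DFA from state 0: repeatedly fix the first undefined (state, symbol) met by the shortest-then-alphabetical prefix, trying targets in increasing order and rejecting any under which an Accept and a Reject string meet in one state with the same remainder; add a state when all current targets are rejected. Accepting states are where Accept strings end.
a: 0a undefined. 0a->0: ok.
b: 0b undefined. 0b->0: no, aa/ab meet in 0. Open state 1: 0b->1.
ba: 1a undefined. 1a->0: no, aa/ba meet in 0. 1a->1: ok.
bb: 1b undefined. 1b->0: no, aa/bb meet in 0. 1b->1: ok.
All examples now run through 2 states with every (state, symbol) defined. Accept strings end in {0}, Reject strings end in {1}; accept={0}.

states=2 start=0 accept={0} delta: 0a->0 0b->1 1a->1 1b->1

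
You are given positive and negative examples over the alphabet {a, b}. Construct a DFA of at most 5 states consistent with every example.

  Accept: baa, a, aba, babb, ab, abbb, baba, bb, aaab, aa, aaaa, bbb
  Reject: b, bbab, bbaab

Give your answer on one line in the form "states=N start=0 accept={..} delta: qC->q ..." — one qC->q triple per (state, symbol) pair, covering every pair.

Fold the examples into a partial DFA from state 0: repeatedly fix the first undefined (state, symbol) met by the shortest-then-alphabetical prefix, trying targets in increasing order and rejecting any under which an Accept and a Reject string meet in one state with the same remainder; add a state when all current targets are rejected. Accepting states are where Accept strings end.
a: 0a undefined. 0a->0: no, ab/b meet in 0 with "b" left. Open state 1: 0a->1.
b: 0b undefined. 0b->0: no, ab/bbab meet in 1 with "b" left. 0b->1: no, a/b meet in 1. Open state 2: 0b->2.
aa: 1a undefined. 1a->0: ok.
ab: 1b undefined. 1b->0: ok.
ba: 2a undefined. 2a->0: ok.
bb: 2b undefined. 2b->0: no, babb/bbab meet in 0. 2b->1: no, ab/bbaab meet in 0. 2b->2: no, babb/b meet in 2. Open state 3: 2b->3.
bba: 3a undefined. 3a->0: no, ab/bbaab meet in 0. 3a->1: no, ab/bbab meet in 0. 3a->2: no, babb/bbab meet in 3. 3a->3: no, bbb/bbab meet in 3 with "b" left. Open state 4: 3a->4.
bbb: 3b undefined. 3b->0: ok.
bbaa: 4a undefined. 4a->0: ok.
bbab: 4b undefined. 4b->0: no, ab/bbab meet in 0. 4b->1: no, baa/bbab meet in 1. 4b->2: ok.
All examples now run through 5 states with every (state, symbol) defined. Accept strings end in {0,1,3}, Reject strings end in {2}; accept={0,1,3}.

states=5 start=0 accept={0,1,3} delta: 0a->1 0b->2 1a->0 1b->0 2a->0 2b->3 3a->4 3b->0 4a->0 4b->2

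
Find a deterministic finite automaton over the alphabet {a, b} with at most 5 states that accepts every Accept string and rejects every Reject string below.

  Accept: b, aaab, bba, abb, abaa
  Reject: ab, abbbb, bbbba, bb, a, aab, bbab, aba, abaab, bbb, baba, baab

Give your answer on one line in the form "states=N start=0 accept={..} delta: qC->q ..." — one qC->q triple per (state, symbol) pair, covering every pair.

State merging on the prefix tree: take the shortest (then alphabetical) example prefix whose next move is undefined and point that move at state 0, else 1, else 2, ...; a target is out if some Accept/Reject pair would then sit in one state with the same input left (inseparable). If every existing state is out, open a new one.
a: 0a undefined. 0a->0: no, b/ab meet in 0 with "b" left. Open state 1: 0a->1.
b: 0b undefined. 0b->0: no, b/bb meet in 0. 0b->1: no, b/a meet in 1. Open state 2: 0b->2.
aa: 1a undefined. 1a->0: no, b/aab meet in 2. 1a->1: no, aaab/ab meet in 1 with "b" left. 1a->2: ok.
ab: 1b undefined. 1b->0: ok.
ba: 2a undefined. 2a->0: ok.
bb: 2b undefined. 2b->0: no, b/abbbb meet in 2. 2b->1: ok.
All examples now run through 3 states with every (state, symbol) defined. Accept strings end in {2}, Reject strings end in {0,1}; accept={2}.

states=3 start=0 accept={2} delta: 0a->1 0b->2 1a->2 1b->0 2a->0 2b->1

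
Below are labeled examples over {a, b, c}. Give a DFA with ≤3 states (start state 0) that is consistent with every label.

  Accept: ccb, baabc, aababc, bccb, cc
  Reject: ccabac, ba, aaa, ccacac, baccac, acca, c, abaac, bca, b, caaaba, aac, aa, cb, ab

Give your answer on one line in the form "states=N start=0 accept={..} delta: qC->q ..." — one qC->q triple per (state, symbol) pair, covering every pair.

states=3 start=0 accept={2} delta: 0a->0 0b->1 0c->1 1a->0 1b->0 1c->2 2a->0 2b->2 2c->2

Grow the machine one transition at a time. Run the examples from 0; the earliest place one falls off (shortest prefix, ties alphabetical) gets sent to the lowest-numbered state that keeps every Accept/Reject pair distinguishable — a pair clashes when both reach the same state with identical unread suffix — and to a fresh state only if none does.
a: 0a undefined. 0a->0: ok.
b: 0b undefined. 0b->0: no, baabc/c meet in 0 with "c" left. Open state 1: 0b->1.
c: 0c undefined. 0c->0: no, ccb/b meet in 1. 0c->1: ok.
ba: 1a undefined. 1a->0: ok.
bc: 1c undefined. 1c->0: no, ccb/ccabac meet in 1. 1c->1: no, ccb/cb meet in 1 with "b" left. Open state 2: 1c->2.
cb: 1b undefined. 1b->0: ok.
bca: 2a undefined. 2a->0: ok.
bcc: 2c undefined. 2c->0: no, bccb/ccabac meet in 1. 2c->1: no, bccb/ba meet in 0. 2c->2: ok.
ccb: 2b undefined. 2b->0: no, ccb/ba meet in 0. 2b->1: no, ccb/ccabac meet in 1. 2b->2: ok.
All examples now run through 3 states with every (state, symbol) defined. Accept strings end in {2}, Reject strings end in {0,1}; accept={2}.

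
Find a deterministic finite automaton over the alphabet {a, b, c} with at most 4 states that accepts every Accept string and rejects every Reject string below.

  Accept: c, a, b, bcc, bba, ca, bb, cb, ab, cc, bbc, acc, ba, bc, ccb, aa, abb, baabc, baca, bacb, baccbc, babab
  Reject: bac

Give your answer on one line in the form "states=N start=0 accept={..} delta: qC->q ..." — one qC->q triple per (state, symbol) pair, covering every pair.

states=4 start=0 accept={0,1,2} delta: 0a->0 0b->1 0c->0 1a->2 1b->0 1c->0 2a->0 2b->0 2c->3 3a->0 3b->0 3c->0

Grow the machine one transition at a time. Run the examples from 0; the earliest place one falls off (shortest prefix, ties alphabetical) gets sent to the lowest-numbered state that keeps every Accept/Reject pair distinguishable — a pair clashes when both reach the same state with identical unread suffix — and to a fresh state only if none does.
a: 0a undefined. 0a->0: ok.
b: 0b undefined. 0b->0: no, c/bac meet in 0 with "c" left. Open state 1: 0b->1.
c: 0c undefined. 0c->0: ok.
ba: 1a undefined. 1a->0: no, c/bac meet in 0. 1a->1: no, bc/bac meet in 1 with "c" left. Open state 2: 1a->2.
bb: 1b undefined. 1b->0: ok.
bc: 1c undefined. 1c->0: ok.
baa: 2a undefined. 2a->0: ok.
bab: 2b undefined. 2b->0: ok.
bac: 2c undefined. 2c->0: no, c/bac meet in 0. 2c->1: no, b/bac meet in 1. 2c->2: no, ba/bac meet in 2. Open state 3: 2c->3.
baca: 3a undefined. 3a->0: ok.
bacb: 3b undefined. 3b->0: ok.
bacc: 3c undefined. 3c->0: ok.
All examples now run through 4 states with every (state, symbol) defined. Accept strings end in {0,1,2}, Reject strings end in {3}; accept={0,1,2}.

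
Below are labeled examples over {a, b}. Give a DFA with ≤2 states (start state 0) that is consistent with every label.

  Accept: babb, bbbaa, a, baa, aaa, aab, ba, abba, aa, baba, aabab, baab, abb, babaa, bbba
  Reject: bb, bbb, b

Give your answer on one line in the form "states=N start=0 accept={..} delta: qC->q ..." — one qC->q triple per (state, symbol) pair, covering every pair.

states=2 start=0 accept={1} delta: 0a->1 0b->0 1a->1 1b->1

State merging on the prefix tree: take the shortest (then alphabetical) example prefix whose next move is undefined and point that move at state 0, else 1, else 2, ...; a target is out if some Accept/Reject pair would then sit in one state with the same input left (inseparable). If every existing state is out, open a new one.
a: 0a undefined. 0a->0: no, aab/b meet in 0 with "b" left. Open state 1: 0a->1.
b: 0b undefined. 0b->0: ok.
aa: 1a undefined. 1a->0: no, bbbaa/bb meet in 0. 1a->1: ok.
ab: 1b undefined. 1b->0: no, babb/bb meet in 0. 1b->1: ok.
All examples now run through 2 states with every (state, symbol) defined. Accept strings end in {1}, Reject strings end in {0}; accept={1}.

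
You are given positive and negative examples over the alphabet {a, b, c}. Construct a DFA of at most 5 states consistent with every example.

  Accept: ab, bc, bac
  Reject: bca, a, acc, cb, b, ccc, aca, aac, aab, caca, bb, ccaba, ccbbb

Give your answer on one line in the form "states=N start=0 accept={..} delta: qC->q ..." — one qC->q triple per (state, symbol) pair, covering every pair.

states=4 start=0 accept={2} delta: 0a->1 0b->0 0c->2 1a->2 1b->2 1c->2 2a->0 2b->0 2c->3 3a->0 3b->0 3c->0

Grow the machine one transition at a time. Run the examples from 0; the earliest place one falls off (shortest prefix, ties alphabetical) gets sent to the lowest-numbered state that keeps every Accept/Reject pair distinguishable — a pair clashes when both reach the same state with identical unread suffix — and to a fresh state only if none does.
a: 0a undefined. 0a->0: no, ab/b meet in 0 with "b" left. Open state 1: 0a->1.
b: 0b undefined. 0b->0: ok.
c: 0c undefined. 0c->0: no, bc/cb meet in 0. 0c->1: no, ab/cb meet in 1 with "b" left. Open state 2: 0c->2.
aa: 1a undefined. 1a->0: no, bc/aac meet in 2. 1a->1: no, ab/aab meet in 1 with "b" left. 1a->2: ok.
ab: 1b undefined. 1b->0: no, ab/b meet in 0. 1b->1: no, ab/a meet in 1. 1b->2: ok.
ac: 1c undefined. 1c->0: no, ab/acc meet in 2. 1c->1: no, ab/aca meet in 2. 1c->2: ok.
ca: 2a undefined. 2a->0: ok.
cb: 2b undefined. 2b->0: ok.
cc: 2c undefined. 2c->0: no, ab/ccc meet in 2. 2c->1: no, ab/ccc meet in 2. 2c->2: no, ab/acc meet in 2. Open state 3: 2c->3.
cca: 3a undefined. 3a->0: ok.
ccb: 3b undefined. 3b->0: ok.
ccc: 3c undefined. 3c->0: ok.
All examples now run through 4 states with every (state, symbol) defined. Accept strings end in {2}, Reject strings end in {0,1,3}; accept={2}.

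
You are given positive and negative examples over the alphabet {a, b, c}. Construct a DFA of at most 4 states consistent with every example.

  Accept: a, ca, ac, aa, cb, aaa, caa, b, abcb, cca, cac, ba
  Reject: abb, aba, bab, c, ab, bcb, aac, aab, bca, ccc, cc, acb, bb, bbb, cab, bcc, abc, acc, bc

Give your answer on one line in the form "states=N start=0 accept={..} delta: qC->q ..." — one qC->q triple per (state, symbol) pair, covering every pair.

State merging on the prefix tree: take the shortest (then alphabetical) example prefix whose next move is undefined and point that move at state 0, else 1, else 2, ...; a target is out if some Accept/Reject pair would then sit in one state with the same input left (inseparable). If every existing state is out, open a new one.
a: 0a undefined. 0a->0: no, ac/c meet in 0 with "c" left. Open state 1: 0a->1.
b: 0b undefined. 0b->0: no, ca/bca meet in 0 with "ca" left. 0b->1: no, ac/bc meet in 1 with "c" left. Open state 2: 0b->2.
c: 0c undefined. 0c->0: ok.
aa: 1a undefined. 1a->0: no, aa/c meet in 0. 1a->1: no, ac/aac meet in 1 with "c" left. 1a->2: ok.
ab: 1b undefined. 1b->0: no, a/aba meet in 1. 1b->1: no, a/abb meet in 1. 1b->2: no, aa/ab meet in 2. Open state 3: 1b->3.
ac: 1c undefined. 1c->0: no, ac/c meet in 0. 1c->1: no, a/acc meet in 1. 1c->2: ok.
ba: 2a undefined. 2a->0: no, ac/bab meet in 2. 2a->1: ok.
bb: 2b undefined. 2b->0: no, ac/bbb meet in 2. 2b->1: no, a/aab meet in 1. 2b->2: no, ac/aab meet in 2. 2b->3: ok.
bc: 2c undefined. 2c->0: no, a/bca meet in 1. 2c->1: no, a/aac meet in 1. 2c->2: no, a/bca meet in 1. 2c->3: ok.
aba: 3a undefined. 3a->0: ok.
abb: 3b undefined. 3b->0: ok.
abc: 3c undefined. 3c->0: ok.
All examples now run through 4 states with every (state, symbol) defined. Accept strings end in {1,2}, Reject strings end in {0,3}; accept={1,2}.

states=4 start=0 accept={1,2} delta: 0a->1 0b->2 0c->0 1a->2 1b->3 1c->2 2a->1 2b->3 2c->3 3a->0 3b->0 3c->0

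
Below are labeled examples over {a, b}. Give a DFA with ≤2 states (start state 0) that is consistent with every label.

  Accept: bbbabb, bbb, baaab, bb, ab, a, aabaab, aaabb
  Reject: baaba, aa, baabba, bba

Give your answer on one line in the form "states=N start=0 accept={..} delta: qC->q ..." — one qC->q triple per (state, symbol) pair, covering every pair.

states=2 start=0 accept={1} delta: 0a->1 0b->1 1a->0 1b->1

Grow the machine one transition at a time. Run the examples from 0; the earliest place one falls off (shortest prefix, ties alphabetical) gets sent to the lowest-numbered state that keeps every Accept/Reject pair distinguishable — a pair clashes when both reach the same state with identical unread suffix — and to a fresh state only if none does.
a: 0a undefined. 0a->0: no, a/aa meet in 0. Open state 1: 0a->1.
b: 0b undefined. 0b->0: no, a/bba meet in 1. 0b->1: ok.
aa: 1a undefined. 1a->0: ok.
ab: 1b undefined. 1b->0: no, bbbabb/aa meet in 0. 1b->1: ok.
All examples now run through 2 states with every (state, symbol) defined. Accept strings end in {1}, Reject strings end in {0}; accept={1}.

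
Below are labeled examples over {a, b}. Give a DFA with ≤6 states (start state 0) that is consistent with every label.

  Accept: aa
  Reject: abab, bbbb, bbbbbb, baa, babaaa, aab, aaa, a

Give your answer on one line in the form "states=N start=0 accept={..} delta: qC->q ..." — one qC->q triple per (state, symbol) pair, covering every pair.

Fold the examples into a partial DFA from state 0: repeatedly fix the first undefined (state, symbol) met by the shortest-then-alphabetical prefix, trying targets in increasing order and rejecting any under which an Accept and a Reject string meet in one state with the same remainder; add a state when all current targets are rejected. Accepting states are where Accept strings end.
a: 0a undefined. 0a->0: no, aa/aaa meet in 0. Open state 1: 0a->1.
b: 0b undefined. 0b->0: no, aa/baa meet in 1 with "a" left. 0b->1: ok.
aa: 1a undefined. 1a->0: no, aa/babaaa meet in 0. 1a->1: no, aa/baa meet in 1. Open state 2: 1a->2.
ab: 1b undefined. 1b->0: ok.
aaa: 2a undefined. 2a->0: ok.
aab: 2b undefined. 2b->0: ok.
All examples now run through 3 states with every (state, symbol) defined. Accept strings end in {2}, Reject strings end in {0,1}; accept={2}.

states=3 start=0 accept={2} delta: 0a->1 0b->1 1a->2 1b->0 2a->0 2b->0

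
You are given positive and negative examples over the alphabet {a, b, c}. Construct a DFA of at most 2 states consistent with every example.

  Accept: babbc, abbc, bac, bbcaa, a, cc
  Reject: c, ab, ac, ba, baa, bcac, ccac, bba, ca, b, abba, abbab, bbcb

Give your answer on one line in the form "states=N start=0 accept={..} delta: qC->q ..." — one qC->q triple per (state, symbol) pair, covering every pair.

states=2 start=0 accept={0} delta: 0a->0 0b->1 0c->1 1a->1 1b->1 1c->0

State merging on the prefix tree: take the shortest (then alphabetical) example prefix whose next move is undefined and point that move at state 0, else 1, else 2, ...; a target is out if some Accept/Reject pair would then sit in one state with the same input left (inseparable). If every existing state is out, open a new one.
a: 0a undefined. 0a->0: ok.
b: 0b undefined. 0b->0: no, babbc/c meet in 0 with "c" left. Open state 1: 0b->1.
c: 0c undefined. 0c->0: no, a/c meet in 0. 0c->1: ok.
ba: 1a undefined. 1a->0: no, bac/c meet in 1. 1a->1: ok.
bb: 1b undefined. 1b->0: no, abbc/c meet in 1. 1b->1: ok.
bc: 1c undefined. 1c->0: ok.
All examples now run through 2 states with every (state, symbol) defined. Accept strings end in {0}, Reject strings end in {1}; accept={0}.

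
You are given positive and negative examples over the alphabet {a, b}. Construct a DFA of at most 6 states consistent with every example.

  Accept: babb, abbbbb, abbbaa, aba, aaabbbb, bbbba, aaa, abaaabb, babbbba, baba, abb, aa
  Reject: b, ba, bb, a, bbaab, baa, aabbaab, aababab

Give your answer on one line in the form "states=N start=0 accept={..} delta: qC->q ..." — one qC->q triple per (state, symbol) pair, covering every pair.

states=6 start=0 accept={0,3,4,5} delta: 0a->1 0b->2 1a->3 1b->3 2a->2 2b->1 3a->0 3b->4 4a->0 4b->5 5a->3 5b->1

Fold the examples into a partial DFA from state 0: repeatedly fix the first undefined (state, symbol) met by the shortest-then-alphabetical prefix, trying targets in increasing order and rejecting any under which an Accept and a Reject string meet in one state with the same remainder; add a state when all current targets are rejected. Accepting states are where Accept strings end.
a: 0a undefined. 0a->0: no, aba/ba meet in 0 with "ba" left. Open state 1: 0a->1.
b: 0b undefined. 0b->0: no, bbbba/ba meet in 1. 0b->1: no, aaa/baa meet in 1 with "aa" left. Open state 2: 0b->2.
aa: 1a undefined. 1a->0: no, aaa/a meet in 1. 1a->1: no, aaa/a meet in 1. 1a->2: no, aaa/ba meet in 2 with "a" left. Open state 3: 1a->3.
ab: 1b undefined. 1b->0: no, aba/a meet in 1. 1b->1: no, abbbbb/a meet in 1. 1b->2: no, aba/ba meet in 2 with "a" left. 1b->3: ok.
ba: 2a undefined. 2a->0: no, babb/bb meet in 2 with "b" left. 2a->1: no, aa/baa meet in 3. 2a->2: ok.
bb: 2b undefined. 2b->0: no, babb/b meet in 2. 2b->1: ok.
aaa: 3a undefined. 3a->0: ok.
aab: 3b undefined. 3b->0: no, abbbaa/b meet in 2. 3b->1: no, babb/aabbaab meet in 3. 3b->2: no, abbbbb/b meet in 2. 3b->3: no, babb/aabbaab meet in 3. Open state 4: 3b->4.
aaba: 4a undefined. 4a->0: ok.
aabb: 4b undefined. 4b->0: no, abbbbb/bb meet in 1. 4b->1: no, abaaabb/bb meet in 1. 4b->2: no, abbbaa/b meet in 2. 4b->3: no, babb/aabbaab meet in 3. 4b->4: no, babb/aabbaab meet in 3. Open state 5: 4b->5.
aabba: 5a undefined. 5a->0: no, babb/aabbaab meet in 3. 5a->1: no, aaabbbb/aabbaab meet in 4. 5a->2: no, abbbaa/b meet in 2. 5a->3: ok.
abbbb: 5b undefined. 5b->0: no, abbbbb/b meet in 2. 5b->1: ok.
All examples now run through 6 states with every (state, symbol) defined. Accept strings end in {0,3,4,5}, Reject strings end in {1,2}; accept={0,3,4,5}.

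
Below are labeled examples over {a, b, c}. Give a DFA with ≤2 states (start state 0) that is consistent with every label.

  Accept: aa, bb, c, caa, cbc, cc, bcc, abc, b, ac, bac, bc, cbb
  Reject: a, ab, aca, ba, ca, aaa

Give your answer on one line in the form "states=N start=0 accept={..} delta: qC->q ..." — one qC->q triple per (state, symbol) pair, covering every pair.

Fold the examples into a partial DFA from state 0: repeatedly fix the first undefined (state, symbol) met by the shortest-then-alphabetical prefix, trying targets in increasing order and rejecting any under which an Accept and a Reject string meet in one state with the same remainder; add a state when all current targets are rejected. Accepting states are where Accept strings end.
a: 0a undefined. 0a->0: no, aa/a meet in 0. Open state 1: 0a->1.
b: 0b undefined. 0b->0: ok.
c: 0c undefined. 0c->0: ok.
aa: 1a undefined. 1a->0: ok.
ab: 1b undefined. 1b->0: no, aa/ab meet in 0. 1b->1: ok.
ac: 1c undefined. 1c->0: ok.
All examples now run through 2 states with every (state, symbol) defined. Accept strings end in {0}, Reject strings end in {1}; accept={0}.

states=2 start=0 accept={0} delta: 0a->1 0b->0 0c->0 1a->0 1b->1 1c->0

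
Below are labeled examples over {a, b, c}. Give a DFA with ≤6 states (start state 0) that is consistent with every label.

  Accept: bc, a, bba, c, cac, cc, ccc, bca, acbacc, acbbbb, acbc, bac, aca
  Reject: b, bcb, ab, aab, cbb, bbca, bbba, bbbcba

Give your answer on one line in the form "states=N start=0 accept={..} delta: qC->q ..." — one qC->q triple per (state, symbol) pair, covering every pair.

states=4 start=0 accept={0} delta: 0a->0 0b->1 0c->0 1a->0 1b->2 1c->0 2a->0 2b->3 2c->3 3a->1 3b->0 3c->2

Fold the examples into a partial DFA from state 0: repeatedly fix the first undefined (state, symbol) met by the shortest-then-alphabetical prefix, trying targets in increasing order and rejecting any under which an Accept and a Reject string meet in one state with the same remainder; add a state when all current targets are rejected. Accepting states are where Accept strings end.
a: 0a undefined. 0a->0: ok.
b: 0b undefined. 0b->0: no, a/b meet in 0. Open state 1: 0b->1.
c: 0c undefined. 0c->0: ok.
ba: 1a undefined. 1a->0: ok.
bb: 1b undefined. 1b->0: no, a/cbb meet in 0. 1b->1: no, a/bbba meet in 0. Open state 2: 1b->2.
bc: 1c undefined. 1c->0: ok.
bba: 2a undefined. 2a->0: ok.
bbb: 2b undefined. 2b->0: no, bc/bbba meet in 0. 2b->1: no, bc/bbba meet in 0. 2b->2: no, bc/bbba meet in 0. Open state 3: 2b->3.
bbc: 2c undefined. 2c->0: no, bc/bbca meet in 0. 2c->1: no, bc/bbca meet in 0. 2c->2: no, bc/bbca meet in 0. 2c->3: ok.
bbba: 3a undefined. 3a->0: no, bc/bbca meet in 0. 3a->1: ok.
bbbc: 3c undefined. 3c->0: no, bc/bbbcba meet in 0. 3c->1: no, bc/bbbcba meet in 0. 3c->2: ok.
acbbbb: 3b undefined. 3b->0: ok.
All examples now run through 4 states with every (state, symbol) defined. Accept strings end in {0}, Reject strings end in {1,2}; accept={0}.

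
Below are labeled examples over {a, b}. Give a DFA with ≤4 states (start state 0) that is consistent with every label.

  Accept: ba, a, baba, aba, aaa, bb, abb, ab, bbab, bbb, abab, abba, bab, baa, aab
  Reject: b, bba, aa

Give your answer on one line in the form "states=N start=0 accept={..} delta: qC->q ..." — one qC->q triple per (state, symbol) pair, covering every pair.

Fold the examples into a partial DFA from state 0: repeatedly fix the first undefined (state, symbol) met by the shortest-then-alphabetical prefix, trying targets in increasing order and rejecting any under which an Accept and a Reject string meet in one state with the same remainder; add a state when all current targets are rejected. Accepting states are where Accept strings end.
a: 0a undefined. 0a->0: no, a/aa meet in 0. Open state 1: 0a->1.
b: 0b undefined. 0b->0: no, ba/bba meet in 1. 0b->1: no, ba/aa meet in 1 with "a" left. Open state 2: 0b->2.
aa: 1a undefined. 1a->0: no, aab/b meet in 2. 1a->1: no, a/aa meet in 1. 1a->2: ok.
ab: 1b undefined. 1b->0: no, abb/b meet in 2. 1b->1: no, aba/b meet in 2. 1b->2: no, ab/b meet in 2. Open state 3: 1b->3.
ba: 2a undefined. 2a->0: no, bab/b meet in 2. 2a->1: no, baa/b meet in 2. 2a->2: no, ba/b meet in 2. 2a->3: ok.
bb: 2b undefined. 2b->0: no, a/bba meet in 1. 2b->1: ok.
aba: 3a undefined. 3a->0: no, abab/b meet in 2. 3a->1: ok.
abb: 3b undefined. 3b->0: ok.
All examples now run through 4 states with every (state, symbol) defined. Accept strings end in {0,1,3}, Reject strings end in {2}; accept={0,1,3}.

states=4 start=0 accept={0,1,3} delta: 0a->1 0b->2 1a->2 1b->3 2a->3 2b->1 3a->1 3b->0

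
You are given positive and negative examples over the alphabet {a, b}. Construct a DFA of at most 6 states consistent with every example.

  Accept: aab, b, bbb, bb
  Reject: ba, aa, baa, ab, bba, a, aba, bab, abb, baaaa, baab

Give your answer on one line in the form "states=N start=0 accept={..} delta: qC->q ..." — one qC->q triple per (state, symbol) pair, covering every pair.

Fold the examples into a partial DFA from state 0: repeatedly fix the first undefined (state, symbol) met by the shortest-then-alphabetical prefix, trying targets in increasing order and rejecting any under which an Accept and a Reject string meet in one state with the same remainder; add a state when all current targets are rejected. Accepting states are where Accept strings end.
a: 0a undefined. 0a->0: no, aab/ab meet in 0 with "b" left. Open state 1: 0a->1.
b: 0b undefined. 0b->0: no, aab/baab meet in 1 with "ab" left. 0b->1: no, aab/bab meet in 1 with "ab" left. Open state 2: 0b->2.
aa: 1a undefined. 1a->0: ok.
ab: 1b undefined. 1b->0: no, aab/abb meet in 2. 1b->1: ok.
ba: 2a undefined. 2a->0: no, aab/bab meet in 2. 2a->1: no, aab/baab meet in 2. 2a->2: no, aab/ba meet in 2. Open state 3: 2a->3.
bb: 2b undefined. 2b->0: no, bb/aa meet in 0. 2b->1: no, bbb/ab meet in 1. 2b->2: ok.
baa: 3a undefined. 3a->0: no, aab/baab meet in 2. 3a->1: ok.
bab: 3b undefined. 3b->0: ok.
All examples now run through 4 states with every (state, symbol) defined. Accept strings end in {2}, Reject strings end in {0,1,3}; accept={2}.

states=4 start=0 accept={2} delta: 0a->1 0b->2 1a->0 1b->1 2a->3 2b->2 3a->1 3b->0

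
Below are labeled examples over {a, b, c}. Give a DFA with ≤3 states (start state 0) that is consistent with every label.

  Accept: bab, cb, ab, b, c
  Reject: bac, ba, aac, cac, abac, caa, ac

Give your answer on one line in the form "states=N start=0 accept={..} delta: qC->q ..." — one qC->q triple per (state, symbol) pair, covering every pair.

states=2 start=0 accept={0} delta: 0a->1 0b->0 0c->0 1a->1 1b->0 1c->1

Fold the examples into a partial DFA from state 0: repeatedly fix the first undefined (state, symbol) met by the shortest-then-alphabetical prefix, trying targets in increasing order and rejecting any under which an Accept and a Reject string meet in one state with the same remainder; add a state when all current targets are rejected. Accepting states are where Accept strings end.
a: 0a undefined. 0a->0: no, c/aac meet in 0 with "c" left. Open state 1: 0a->1.
b: 0b undefined. 0b->0: ok.
c: 0c undefined. 0c->0: ok.
aa: 1a undefined. 1a->0: no, cb/aac meet in 0. 1a->1: ok.
ab: 1b undefined. 1b->0: ok.
ac: 1c undefined. 1c->0: no, bab/bac meet in 0. 1c->1: ok.
All examples now run through 2 states with every (state, symbol) defined. Accept strings end in {0}, Reject strings end in {1}; accept={0}.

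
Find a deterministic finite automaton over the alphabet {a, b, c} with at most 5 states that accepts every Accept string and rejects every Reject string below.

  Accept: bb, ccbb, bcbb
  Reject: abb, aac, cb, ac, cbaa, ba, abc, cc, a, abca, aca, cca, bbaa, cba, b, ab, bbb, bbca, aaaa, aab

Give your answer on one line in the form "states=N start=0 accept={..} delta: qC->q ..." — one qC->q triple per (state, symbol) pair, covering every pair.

Grow the machine one transition at a time. Run the examples from 0; the earliest place one falls off (shortest prefix, ties alphabetical) gets sent to the lowest-numbered state that keeps every Accept/Reject pair distinguishable — a pair clashes when both reach the same state with identical unread suffix — and to a fresh state only if none does.
a: 0a undefined. 0a->0: no, bb/abb meet in 0 with "bb" left. Open state 1: 0a->1.
b: 0b undefined. 0b->0: no, bb/b meet in 0. 0b->1: no, bb/ab meet in 1 with "b" left. Open state 2: 0b->2.
c: 0c undefined. 0c->0: ok.
aa: 1a undefined. 1a->0: ok.
ab: 1b undefined. 1b->0: ok.
ac: 1c undefined. 1c->0: ok.
ba: 2a undefined. 2a->0: ok.
bb: 2b undefined. 2b->0: no, bb/aac meet in 0. 2b->1: no, bb/cbaa meet in 1. 2b->2: no, bb/abb meet in 2. Open state 3: 2b->3.
bc: 2c undefined. 2c->0: ok.
bba: 3a undefined. 3a->0: ok.
bbb: 3b undefined. 3b->0: ok.
bbc: 3c undefined. 3c->0: ok.
All examples now run through 4 states with every (state, symbol) defined. Accept strings end in {3}, Reject strings end in {0,1,2}; accept={3}.

states=4 start=0 accept={3} delta: 0a->1 0b->2 0c->0 1a->0 1b->0 1c->0 2a->0 2b->3 2c->0 3a->0 3b->0 3c->0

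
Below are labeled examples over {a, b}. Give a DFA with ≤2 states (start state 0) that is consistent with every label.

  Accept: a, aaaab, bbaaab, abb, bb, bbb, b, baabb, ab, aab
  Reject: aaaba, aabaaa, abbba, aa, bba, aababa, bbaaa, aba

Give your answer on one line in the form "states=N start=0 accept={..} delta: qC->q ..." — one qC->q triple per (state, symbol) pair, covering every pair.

Fold the examples into a partial DFA from state 0: repeatedly fix the first undefined (state, symbol) met by the shortest-then-alphabetical prefix, trying targets in increasing order and rejecting any under which an Accept and a Reject string meet in one state with the same remainder; add a state when all current targets are rejected. Accepting states are where Accept strings end.
a: 0a undefined. 0a->0: no, a/aa meet in 0. Open state 1: 0a->1.
b: 0b undefined. 0b->0: no, a/bba meet in 1. 0b->1: ok.
aa: 1a undefined. 1a->0: ok.
ab: 1b undefined. 1b->0: no, a/aaaba meet in 1. 1b->1: ok.
All examples now run through 2 states with every (state, symbol) defined. Accept strings end in {1}, Reject strings end in {0}; accept={1}.

states=2 start=0 accept={1} delta: 0a->1 0b->1 1a->0 1b->1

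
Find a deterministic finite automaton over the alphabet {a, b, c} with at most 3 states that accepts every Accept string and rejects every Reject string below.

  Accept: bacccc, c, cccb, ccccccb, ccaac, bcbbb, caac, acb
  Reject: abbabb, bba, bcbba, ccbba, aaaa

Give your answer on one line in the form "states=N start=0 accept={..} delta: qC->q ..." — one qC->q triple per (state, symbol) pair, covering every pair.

states=2 start=0 accept={1} delta: 0a->0 0b->0 0c->1 1a->0 1b->1 1c->1

Grow the machine one transition at a time. Run the examples from 0; the earliest place one falls off (shortest prefix, ties alphabetical) gets sent to the lowest-numbered state that keeps every Accept/Reject pair distinguishable — a pair clashes when both reach the same state with identical unread suffix — and to a fresh state only if none does.
a: 0a undefined. 0a->0: ok.
b: 0b undefined. 0b->0: ok.
c: 0c undefined. 0c->0: no, bacccc/abbabb meet in 0. Open state 1: 0c->1.
ca: 1a undefined. 1a->0: ok.
cc: 1c undefined. 1c->0: no, bacccc/abbabb meet in 0. 1c->1: ok.
acb: 1b undefined. 1b->0: no, cccb/abbabb meet in 0. 1b->1: ok.
All examples now run through 2 states with every (state, symbol) defined. Accept strings end in {1}, Reject strings end in {0}; accept={1}.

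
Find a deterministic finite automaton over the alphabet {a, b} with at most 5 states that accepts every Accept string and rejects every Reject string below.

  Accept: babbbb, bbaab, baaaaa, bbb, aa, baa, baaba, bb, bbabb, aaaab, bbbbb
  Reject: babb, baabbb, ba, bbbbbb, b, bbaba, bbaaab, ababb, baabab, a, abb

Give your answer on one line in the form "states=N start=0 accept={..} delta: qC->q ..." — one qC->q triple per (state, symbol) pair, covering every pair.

Grow the machine one transition at a time. Run the examples from 0; the earliest place one falls off (shortest prefix, ties alphabetical) gets sent to the lowest-numbered state that keeps every Accept/Reject pair distinguishable — a pair clashes when both reach the same state with identical unread suffix — and to a fresh state only if none does.
a: 0a undefined. 0a->0: no, aa/a meet in 0. Open state 1: 0a->1.
b: 0b undefined. 0b->0: no, bbb/bbbbbb meet in 0. 0b->1: no, bbb/abb meet in 1 with "bb" left. Open state 2: 0b->2.
aa: 1a undefined. 1a->0: no, aaaab/b meet in 2. 1a->1: no, aa/a meet in 1. 1a->2: no, aa/b meet in 2. Open state 3: 1a->3.
ab: 1b undefined. 1b->0: ok.
ba: 2a undefined. 2a->0: no, baa/a meet in 1. 2a->1: ok.
bb: 2b undefined. 2b->0: no, babbbb/babb meet in 2. 2b->1: no, babbbb/bbbbbb meet in 0. 2b->2: no, babbbb/babb meet in 2. 2b->3: no, bbbbb/baabbb meet in 3 with "bbb" left. Open state 4: 2b->4.
aaa: 3a undefined. 3a->0: ok.
bba: 4a undefined. 4a->0: ok.
bbb: 4b undefined. 4b->0: no, babbbb/bbbbbb meet in 0. 4b->1: no, babbbb/ba meet in 1. 4b->2: no, babbbb/babb meet in 2. 4b->3: ok.
baab: 3b undefined. 3b->0: no, bbaab/bbaaab meet in 0. 3b->1: ok.
All examples now run through 5 states with every (state, symbol) defined. Accept strings end in {0,3,4}, Reject strings end in {1,2}; accept={0,3,4}.

states=5 start=0 accept={0,3,4} delta: 0a->1 0b->2 1a->3 1b->0 2a->1 2b->4 3a->0 3b->1 4a->0 4b->3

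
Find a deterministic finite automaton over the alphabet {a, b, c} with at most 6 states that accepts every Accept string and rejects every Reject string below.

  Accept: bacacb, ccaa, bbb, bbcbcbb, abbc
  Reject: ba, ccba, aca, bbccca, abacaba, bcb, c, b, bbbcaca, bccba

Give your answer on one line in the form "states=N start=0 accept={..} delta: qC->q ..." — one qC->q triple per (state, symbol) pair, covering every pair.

states=4 start=0 accept={2,3} delta: 0a->0 0b->1 0c->1 1a->0 1b->2 1c->3 2a->0 2b->2 2c->2 3a->3 3b->0 3c->0

Grow the machine one transition at a time. Run the examples from 0; the earliest place one falls off (shortest prefix, ties alphabetical) gets sent to the lowest-numbered state that keeps every Accept/Reject pair distinguishable — a pair clashes when both reach the same state with identical unread suffix — and to a fresh state only if none does.
a: 0a undefined. 0a->0: ok.
b: 0b undefined. 0b->0: no, bbb/ba meet in 0. Open state 1: 0b->1.
c: 0c undefined. 0c->0: no, ccaa/aca meet in 0. 0c->1: ok.
ba: 1a undefined. 1a->0: ok.
bb: 1b undefined. 1b->0: no, bacacb/ba meet in 0. 1b->1: no, bacacb/c meet in 1. Open state 2: 1b->2.
bc: 1c undefined. 1c->0: no, ccaa/ba meet in 0. 1c->1: no, bacacb/bcb meet in 2. 1c->2: no, bbb/bcb meet in 2 with "b" left. Open state 3: 1c->3.
bbb: 2b undefined. 2b->0: no, bbb/ba meet in 0. 2b->1: no, bbb/c meet in 1. 2b->2: ok.
bbc: 2c undefined. 2c->0: no, abbc/ba meet in 0. 2c->1: no, abbc/c meet in 1. 2c->2: ok.
bcb: 3b undefined. 3b->0: ok.
bcc: 3c undefined. 3c->0: ok.
cca: 3a undefined. 3a->0: no, ccaa/ba meet in 0. 3a->1: no, ccaa/ba meet in 0. 3a->2: no, ccaa/bbccca meet in 2 with "a" left. 3a->3: ok.
bbbca: 2a undefined. 2a->0: ok.
All examples now run through 4 states with every (state, symbol) defined. Accept strings end in {2,3}, Reject strings end in {0,1}; accept={2,3}.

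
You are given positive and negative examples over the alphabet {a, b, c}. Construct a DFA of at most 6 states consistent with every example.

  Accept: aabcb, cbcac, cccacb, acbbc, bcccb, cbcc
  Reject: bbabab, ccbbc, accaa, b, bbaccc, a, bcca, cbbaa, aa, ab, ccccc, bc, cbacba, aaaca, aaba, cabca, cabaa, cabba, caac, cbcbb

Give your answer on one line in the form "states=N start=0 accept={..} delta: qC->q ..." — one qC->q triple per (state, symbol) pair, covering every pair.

states=4 start=0 accept={2,3} delta: 0a->0 0b->0 0c->1 1a->0 1b->2 1c->0 2a->0 2b->2 2c->3 3a->2 3b->0 3c->2

Fold the examples into a partial DFA from state 0: repeatedly fix the first undefined (state, symbol) met by the shortest-then-alphabetical prefix, trying targets in increasing order and rejecting any under which an Accept and a Reject string meet in one state with the same remainder; add a state when all current targets are rejected. Accepting states are where Accept strings end.
a: 0a undefined. 0a->0: ok.
b: 0b undefined. 0b->0: ok.
c: 0c undefined. 0c->0: no, aabcb/bbabab meet in 0. Open state 1: 0c->1.
ca: 1a undefined. 1a->0: ok.
cb: 1b undefined. 1b->0: no, aabcb/bbabab meet in 0. 1b->1: no, aabcb/bc meet in 1. Open state 2: 1b->2.
cc: 1c undefined. 1c->0: ok.
cba: 2a undefined. 2a->0: ok.
cbb: 2b undefined. 2b->0: no, acbbc/ccbbc meet in 1. 2b->1: no, acbbc/bbabab meet in 0. 2b->2: ok.
cbc: 2c undefined. 2c->0: no, cbcac/ccbbc meet in 1. 2c->1: no, aabcb/cbcbb meet in 2. 2c->2: no, aabcb/cbcbb meet in 2. Open state 3: 2c->3.
cbca: 3a undefined. 3a->0: no, cbcac/ccbbc meet in 1. 3a->1: no, cbcac/bbabab meet in 0. 3a->2: ok.
cbcb: 3b undefined. 3b->0: ok.
cbcc: 3c undefined. 3c->0: no, cbcc/bbabab meet in 0. 3c->1: no, cbcc/ccbbc meet in 1. 3c->2: ok.
All examples now run through 4 states with every (state, symbol) defined. Accept strings end in {2,3}, Reject strings end in {0,1}; accept={2,3}.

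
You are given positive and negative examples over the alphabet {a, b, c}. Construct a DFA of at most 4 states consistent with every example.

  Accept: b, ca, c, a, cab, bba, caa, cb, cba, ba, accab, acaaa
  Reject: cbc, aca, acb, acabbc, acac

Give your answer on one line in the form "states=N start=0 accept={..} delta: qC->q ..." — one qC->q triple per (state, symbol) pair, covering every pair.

states=4 start=0 accept={0,1} delta: 0a->1 0b->0 0c->1 1a->0 1b->1 1c->2 2a->3 2b->2 2c->0 3a->0 3b->1 3c->2

Grow the machine one transition at a time. Run the examples from 0; the earliest place one falls off (shortest prefix, ties alphabetical) gets sent to the lowest-numbered state that keeps every Accept/Reject pair distinguishable — a pair clashes when both reach the same state with identical unread suffix — and to a fresh state only if none does.
a: 0a undefined. 0a->0: no, ca/aca meet in 0 with "ca" left. Open state 1: 0a->1.
b: 0b undefined. 0b->0: ok.
c: 0c undefined. 0c->0: no, b/cbc meet in 0. 0c->1: ok.
ac: 1c undefined. 1c->0: no, b/acb meet in 0. 1c->1: no, ca/aca meet in 1 with "a" left. Open state 2: 1c->2.
ca: 1a undefined. 1a->0: ok.
cb: 1b undefined. 1b->0: no, c/cbc meet in 1. 1b->1: ok.
aca: 2a undefined. 2a->0: no, b/aca meet in 0. 2a->1: no, c/aca meet in 1. 2a->2: no, acaaa/cbc meet in 2. Open state 3: 2a->3.
acb: 2b undefined. 2b->0: no, b/acb meet in 0. 2b->1: no, c/acb meet in 1. 2b->2: ok.
acc: 2c undefined. 2c->0: ok.
acaa: 3a undefined. 3a->0: ok.
acab: 3b undefined. 3b->0: no, c/acabbc meet in 1. 3b->1: ok.
acac: 3c undefined. 3c->0: no, b/acac meet in 0. 3c->1: no, c/acac meet in 1. 3c->2: ok.
All examples now run through 4 states with every (state, symbol) defined. Accept strings end in {0,1}, Reject strings end in {2,3}; accept={0,1}.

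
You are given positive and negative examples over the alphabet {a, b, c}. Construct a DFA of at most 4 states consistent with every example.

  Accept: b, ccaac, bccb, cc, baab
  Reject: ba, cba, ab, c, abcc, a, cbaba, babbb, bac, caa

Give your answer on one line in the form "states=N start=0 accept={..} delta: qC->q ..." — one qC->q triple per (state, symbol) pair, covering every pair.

Grow the machine one transition at a time. Run the examples from 0; the earliest place one falls off (shortest prefix, ties alphabetical) gets sent to the lowest-numbered state that keeps every Accept/Reject pair distinguishable — a pair clashes when both reach the same state with identical unread suffix — and to a fresh state only if none does.
a: 0a undefined. 0a->0: no, b/ab meet in 0 with "b" left. Open state 1: 0a->1.
b: 0b undefined. 0b->0: ok.
c: 0c undefined. 0c->0: no, b/c meet in 0. 0c->1: no, cc/bac meet in 1 with "c" left. Open state 2: 0c->2.
ab: 1b undefined. 1b->0: no, b/ab meet in 0. 1b->1: ok.
ca: 2a undefined. 2a->0: ok.
cb: 2b undefined. 2b->0: ok.
cc: 2c undefined. 2c->0: ok.
abc: 1c undefined. 1c->0: no, b/bac meet in 0. 1c->1: ok.
baa: 1a undefined. 1a->0: no, b/cbaba meet in 0. 1a->1: no, ccaac/ba meet in 1. 1a->2: ok.
All examples now run through 3 states with every (state, symbol) defined. Accept strings end in {0}, Reject strings end in {1,2}; accept={0}.

states=3 start=0 accept={0} delta: 0a->1 0b->0 0c->2 1a->2 1b->1 1c->1 2a->0 2b->0 2c->0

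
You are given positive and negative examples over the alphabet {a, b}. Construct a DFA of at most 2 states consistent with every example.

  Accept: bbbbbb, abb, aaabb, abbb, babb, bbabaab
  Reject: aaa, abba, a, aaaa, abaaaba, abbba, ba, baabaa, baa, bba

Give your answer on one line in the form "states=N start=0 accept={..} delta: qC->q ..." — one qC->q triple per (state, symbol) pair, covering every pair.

Fold the examples into a partial DFA from state 0: repeatedly fix the first undefined (state, symbol) met by the shortest-then-alphabetical prefix, trying targets in increasing order and rejecting any under which an Accept and a Reject string meet in one state with the same remainder; add a state when all current targets are rejected. Accepting states are where Accept strings end.
a: 0a undefined. 0a->0: ok.
b: 0b undefined. 0b->0: no, bbbbbb/aaa meet in 0. Open state 1: 0b->1.
ba: 1a undefined. 1a->0: ok.
bb: 1b undefined. 1b->0: no, bbbbbb/aaa meet in 0. 1b->1: ok.
All examples now run through 2 states with every (state, symbol) defined. Accept strings end in {1}, Reject strings end in {0}; accept={1}.

states=2 start=0 accept={1} delta: 0a->0 0b->1 1a->0 1b->1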